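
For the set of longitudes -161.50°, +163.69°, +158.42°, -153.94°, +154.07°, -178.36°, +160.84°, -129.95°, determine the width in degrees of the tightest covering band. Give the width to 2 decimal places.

75.98°

Sort the longitudes: -178.36°, -161.50°, -153.94°, -129.95°, +154.07°, +158.42°, +160.84°, +163.69°.
Eastward gaps between consecutive values (wrapping around): 16.86°, 7.56°, 23.99°, 284.02°, 4.35°, 2.42°, 2.85°, 17.95°.
Largest gap = 284.02° ⇒ minimal covering band is its complement: 360° − 284.02° = 75.98°.
Band runs from +154.07° eastward to -129.95°, crossing the antimeridian.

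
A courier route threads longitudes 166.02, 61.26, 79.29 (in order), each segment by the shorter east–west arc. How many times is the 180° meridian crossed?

0

Leg 1: +166.02° → +61.26°, shortest Δλ = -104.76° (west) — does not cross 180°.
Leg 2: +61.26° → +79.29°, shortest Δλ = 18.03° (east) — does not cross 180°.
Total crossings: 0.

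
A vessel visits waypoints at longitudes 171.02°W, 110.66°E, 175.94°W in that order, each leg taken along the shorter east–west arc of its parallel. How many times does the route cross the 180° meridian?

2

Leg 1: -171.02° → +110.66°, shortest Δλ = -78.32° (west) — crosses 180°.
Leg 2: +110.66° → -175.94°, shortest Δλ = 73.4° (east) — crosses 180°.
Total crossings: 2.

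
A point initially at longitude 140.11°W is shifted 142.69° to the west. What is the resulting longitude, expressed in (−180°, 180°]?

Start at -140.11°; shift −142.69° → -282.80°.
-282.80° lies outside (−180°, 180°]; add 360° → +77.20°.

77.20°E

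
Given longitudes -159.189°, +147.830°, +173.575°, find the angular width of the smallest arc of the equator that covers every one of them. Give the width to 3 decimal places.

Sort the longitudes: -159.189°, +147.830°, +173.575°.
Eastward gaps between consecutive values (wrapping around): 307.019°, 25.745°, 27.236°.
Largest gap = 307.019° ⇒ minimal covering band is its complement: 360° − 307.019° = 52.981°.
Band runs from +147.830° eastward to -159.189°, crossing the antimeridian.

52.981°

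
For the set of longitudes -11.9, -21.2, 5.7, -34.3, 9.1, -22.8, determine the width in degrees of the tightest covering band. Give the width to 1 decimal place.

43.4°

Sort the longitudes: -34.3°, -22.8°, -21.2°, -11.9°, +5.7°, +9.1°.
Eastward gaps between consecutive values (wrapping around): 11.5°, 1.6°, 9.3°, 17.6°, 3.4°, 316.6°.
Largest gap = 316.6° ⇒ minimal covering band is its complement: 360° − 316.6° = 43.4°.
Band runs from -34.3° eastward to +9.1°.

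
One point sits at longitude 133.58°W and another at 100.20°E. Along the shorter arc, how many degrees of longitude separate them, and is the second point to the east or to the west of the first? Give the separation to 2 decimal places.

Raw difference: 100.20 − -133.58 = 233.78°.
Normalise into (−180°, 180°]: 233.78° − 360° = -126.22°.
Negative ⇒ the second point lies to the west; separation 126.22°.

126.22° west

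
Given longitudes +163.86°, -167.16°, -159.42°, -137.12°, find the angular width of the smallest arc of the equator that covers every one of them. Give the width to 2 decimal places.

59.02°

Sort the longitudes: -167.16°, -159.42°, -137.12°, +163.86°.
Eastward gaps between consecutive values (wrapping around): 7.74°, 22.30°, 300.98°, 28.98°.
Largest gap = 300.98° ⇒ minimal covering band is its complement: 360° − 300.98° = 59.02°.
Band runs from +163.86° eastward to -137.12°, crossing the antimeridian.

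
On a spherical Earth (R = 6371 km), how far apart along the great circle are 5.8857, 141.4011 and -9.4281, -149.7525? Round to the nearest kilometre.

Δλ = -149.7525 − 141.4011 = -291.1536°; wrapped into (−180°, 180°]: 68.8464°.
Δφ = -9.4281 − 5.8857 = -15.3138°.
a = sin²(Δφ/2) + cos φ₁ · cos φ₂ · sin²(Δλ/2) = 0.331340.
c = 2·atan2(√a, √(1−a)) = 1.22673 rad → d = 6371·c ≈ 7815.48 km.

7815 km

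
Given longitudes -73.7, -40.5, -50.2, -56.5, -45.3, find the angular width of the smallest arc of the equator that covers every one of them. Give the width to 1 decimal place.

Sort the longitudes: -73.7°, -56.5°, -50.2°, -45.3°, -40.5°.
Eastward gaps between consecutive values (wrapping around): 17.2°, 6.3°, 4.9°, 4.8°, 326.8°.
Largest gap = 326.8° ⇒ minimal covering band is its complement: 360° − 326.8° = 33.2°.
Band runs from -73.7° eastward to -40.5°.

33.2°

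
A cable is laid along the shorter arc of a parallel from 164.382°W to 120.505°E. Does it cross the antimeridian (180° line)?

Naïve |120.505 − -164.382| = 284.887° > 180°, so the shorter arc goes the other way round — across 180°.
Signed shortest Δλ = ((120.505 − -164.382 + 180) mod 360) − 180 = -75.113°.
Going west by 75.113° from -164.382° passes through 180° before reaching +120.505°.

Yes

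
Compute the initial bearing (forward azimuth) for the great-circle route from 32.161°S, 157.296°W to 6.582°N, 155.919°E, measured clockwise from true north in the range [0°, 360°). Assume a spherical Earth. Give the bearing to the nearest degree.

302°

Δλ = 155.919 − -157.296 = 313.215°; wrapped into (−180°, 180°]: -46.785°.
θ = atan2( sin Δλ · cos φ₂ , cos φ₁ · sin φ₂ − sin φ₁ · cos φ₂ · cos Δλ )
  = atan2(-0.72399, 0.45912) = -57.619° → normalised to [0°, 360°): 302.381°.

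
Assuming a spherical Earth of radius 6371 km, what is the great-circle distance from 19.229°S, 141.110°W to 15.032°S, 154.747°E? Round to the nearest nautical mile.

Δλ = 154.747 − -141.110 = 295.857°; wrapped into (−180°, 180°]: -64.143°.
Δφ = -15.032 − -19.229 = 4.197°.
a = sin²(Δφ/2) + cos φ₁ · cos φ₂ · sin²(Δλ/2) = 0.258439.
c = 2·atan2(√a, √(1−a)) = 1.06658 rad → d = 6371·c ≈ 6795.18 km ≈ 3669.10 nmi.

3669 nmi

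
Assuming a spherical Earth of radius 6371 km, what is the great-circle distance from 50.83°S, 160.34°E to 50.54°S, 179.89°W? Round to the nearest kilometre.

1389 km

Δλ = -179.89 − 160.34 = -340.23°; wrapped into (−180°, 180°]: 19.77°.
Δφ = -50.54 − -50.83 = 0.29°.
a = sin²(Δφ/2) + cos φ₁ · cos φ₂ · sin²(Δλ/2) = 0.011837.
c = 2·atan2(√a, √(1−a)) = 0.21802 rad → d = 6371·c ≈ 1389.04 km.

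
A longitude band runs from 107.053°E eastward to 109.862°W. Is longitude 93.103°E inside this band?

Band width going east from +107.053° to -109.862°: ((-109.862 − 107.053) mod 360) = 143.085°.
Offset of +93.103° east of the west edge: ((93.103 − 107.053) mod 360) = 346.050°.
346.050° > 143.085° ⇒ outside.

No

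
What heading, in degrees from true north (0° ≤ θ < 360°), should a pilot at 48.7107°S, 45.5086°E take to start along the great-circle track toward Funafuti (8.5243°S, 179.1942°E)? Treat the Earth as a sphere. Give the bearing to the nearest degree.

Δλ = 179.1942 − 45.5086 = 133.6856°.
θ = atan2( sin Δλ · cos φ₂ , cos φ₁ · sin φ₂ − sin φ₁ · cos φ₂ · cos Δλ )
  = atan2(0.71515, -0.61106) = 130.512° → normalised to [0°, 360°): 130.512°.

131°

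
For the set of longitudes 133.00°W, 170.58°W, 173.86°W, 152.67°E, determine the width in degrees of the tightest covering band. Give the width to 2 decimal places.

74.33°

Sort the longitudes: -173.86°, -170.58°, -133.00°, +152.67°.
Eastward gaps between consecutive values (wrapping around): 3.28°, 37.58°, 285.67°, 33.47°.
Largest gap = 285.67° ⇒ minimal covering band is its complement: 360° − 285.67° = 74.33°.
Band runs from +152.67° eastward to -133.00°, crossing the antimeridian.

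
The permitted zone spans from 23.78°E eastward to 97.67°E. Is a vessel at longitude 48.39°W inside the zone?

Band width going east from +23.78° to +97.67°: ((97.67 − 23.78) mod 360) = 73.89°.
Offset of -48.39° east of the west edge: ((-48.39 − 23.78) mod 360) = 287.83°.
287.83° > 73.89° ⇒ outside.

No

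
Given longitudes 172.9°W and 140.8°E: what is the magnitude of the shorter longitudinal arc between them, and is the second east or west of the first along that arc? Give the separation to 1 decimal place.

Raw difference: 140.8 − -172.9 = 313.7°.
Normalise into (−180°, 180°]: 313.7° − 360° = -46.3°.
Negative ⇒ the second point lies to the west; separation 46.3°.

46.3° west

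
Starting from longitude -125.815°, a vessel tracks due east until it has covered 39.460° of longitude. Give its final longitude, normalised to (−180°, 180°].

Start at -125.815°; shift +39.460° → -86.355°.
-86.355° already lies in (−180°, 180°].

-86.355°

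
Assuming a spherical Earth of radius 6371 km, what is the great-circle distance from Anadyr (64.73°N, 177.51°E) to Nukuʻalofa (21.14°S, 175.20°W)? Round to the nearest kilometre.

Δλ = -175.20 − 177.51 = -352.71°; wrapped into (−180°, 180°]: 7.29°.
Δφ = -21.14 − 64.73 = -85.87°.
a = sin²(Δφ/2) + cos φ₁ · cos φ₂ · sin²(Δλ/2) = 0.465599.
c = 2·atan2(√a, √(1−a)) = 1.50194 rad → d = 6371·c ≈ 9568.86 km.

9569 km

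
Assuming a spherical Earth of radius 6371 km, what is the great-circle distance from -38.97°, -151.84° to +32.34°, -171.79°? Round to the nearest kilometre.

8193 km

Δλ = -171.79 − -151.84 = -19.95°.
Δφ = 32.34 − -38.97 = 71.31°.
a = sin²(Δφ/2) + cos φ₁ · cos φ₂ · sin²(Δλ/2) = 0.359486.
c = 2·atan2(√a, √(1−a)) = 1.28593 rad → d = 6371·c ≈ 8192.66 km.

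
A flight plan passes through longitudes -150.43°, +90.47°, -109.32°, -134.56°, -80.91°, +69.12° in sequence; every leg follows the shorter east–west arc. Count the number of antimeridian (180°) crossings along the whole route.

Leg 1: -150.43° → +90.47°, shortest Δλ = -119.1° (west) — crosses 180°.
Leg 2: +90.47° → -109.32°, shortest Δλ = 160.21° (east) — crosses 180°.
Leg 3: -109.32° → -134.56°, shortest Δλ = -25.24° (west) — does not cross 180°.
Leg 4: -134.56° → -80.91°, shortest Δλ = 53.65° (east) — does not cross 180°.
Leg 5: -80.91° → +69.12°, shortest Δλ = 150.03° (east) — does not cross 180°.
Total crossings: 2.

2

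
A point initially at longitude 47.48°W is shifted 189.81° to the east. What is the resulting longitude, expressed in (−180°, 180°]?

142.33°E

Start at -47.48°; shift +189.81° → +142.33°.
+142.33° already lies in (−180°, 180°].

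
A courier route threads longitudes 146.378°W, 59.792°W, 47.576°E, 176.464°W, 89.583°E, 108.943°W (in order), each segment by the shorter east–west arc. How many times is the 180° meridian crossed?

3

Leg 1: -146.378° → -59.792°, shortest Δλ = 86.586° (east) — does not cross 180°.
Leg 2: -59.792° → +47.576°, shortest Δλ = 107.368° (east) — does not cross 180°.
Leg 3: +47.576° → -176.464°, shortest Δλ = 135.96° (east) — crosses 180°.
Leg 4: -176.464° → +89.583°, shortest Δλ = -93.953° (west) — crosses 180°.
Leg 5: +89.583° → -108.943°, shortest Δλ = 161.474° (east) — crosses 180°.
Total crossings: 3.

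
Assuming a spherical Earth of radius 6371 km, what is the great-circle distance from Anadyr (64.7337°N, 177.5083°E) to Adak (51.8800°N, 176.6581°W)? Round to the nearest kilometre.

1468 km

Δλ = -176.6581 − 177.5083 = -354.1664°; wrapped into (−180°, 180°]: 5.8336°.
Δφ = 51.8800 − 64.7337 = -12.8537°.
a = sin²(Δφ/2) + cos φ₁ · cos φ₂ · sin²(Δλ/2) = 0.013212.
c = 2·atan2(√a, √(1−a)) = 0.23039 rad → d = 6371·c ≈ 1467.83 km.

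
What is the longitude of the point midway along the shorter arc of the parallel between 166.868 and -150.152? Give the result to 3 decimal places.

Signed shortest Δλ from +166.868° to -150.152° is +42.980°.
Midpoint longitude = +166.868° + (+42.980°)/2 = +166.868° + 21.490° = +188.358°.
Normalise into (−180°, 180°]: -171.642°.
(The naïve average (+166.868 + -150.152)/2 = 8.358° is on the wrong side of the globe.)

-171.642°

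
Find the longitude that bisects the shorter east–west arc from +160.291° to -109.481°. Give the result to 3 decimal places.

-154.595°

Signed shortest Δλ from +160.291° to -109.481° is +90.228°.
Midpoint longitude = +160.291° + (+90.228°)/2 = +160.291° + 45.114° = +205.405°.
Normalise into (−180°, 180°]: -154.595°.
(The naïve average (+160.291 + -109.481)/2 = 25.405° is on the wrong side of the globe.)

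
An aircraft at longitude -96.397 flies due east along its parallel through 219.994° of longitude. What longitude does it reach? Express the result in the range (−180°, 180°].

+123.597°

Start at -96.397°; shift +219.994° → +123.597°.
+123.597° already lies in (−180°, 180°].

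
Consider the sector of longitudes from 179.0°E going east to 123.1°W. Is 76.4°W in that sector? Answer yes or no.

Band width going east from +179.0° to -123.1°: ((-123.1 − 179.0) mod 360) = 57.9°.
Offset of -76.4° east of the west edge: ((-76.4 − 179.0) mod 360) = 104.6°.
104.6° > 57.9° ⇒ outside.

No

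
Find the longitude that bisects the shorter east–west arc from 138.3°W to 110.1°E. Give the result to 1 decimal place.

165.9°E

Signed shortest Δλ from -138.3° to +110.1° is -111.6°.
Midpoint longitude = -138.3° + (-111.6°)/2 = -138.3° − 55.8° = -194.1°.
Normalise into (−180°, 180°]: +165.9°.
(The naïve average (-138.3 + +110.1)/2 = -14.1° is on the wrong side of the globe.)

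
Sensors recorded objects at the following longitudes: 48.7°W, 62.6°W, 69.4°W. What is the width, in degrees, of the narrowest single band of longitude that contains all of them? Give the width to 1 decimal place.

20.7°

Sort the longitudes: -69.4°, -62.6°, -48.7°.
Eastward gaps between consecutive values (wrapping around): 6.8°, 13.9°, 339.3°.
Largest gap = 339.3° ⇒ minimal covering band is its complement: 360° − 339.3° = 20.7°.
Band runs from -69.4° eastward to -48.7°.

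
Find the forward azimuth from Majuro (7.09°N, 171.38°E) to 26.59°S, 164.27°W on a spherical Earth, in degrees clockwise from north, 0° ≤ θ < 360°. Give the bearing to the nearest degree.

146°

Δλ = -164.27 − 171.38 = -335.65°; wrapped into (−180°, 180°]: 24.35°.
θ = atan2( sin Δλ · cos φ₂ , cos φ₁ · sin φ₂ − sin φ₁ · cos φ₂ · cos Δλ )
  = atan2(0.36870, -0.54474) = 145.908° → normalised to [0°, 360°): 145.908°.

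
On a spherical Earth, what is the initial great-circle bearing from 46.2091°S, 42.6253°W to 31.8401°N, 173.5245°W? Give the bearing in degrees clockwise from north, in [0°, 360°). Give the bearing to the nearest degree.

267°

Δλ = -173.5245 − -42.6253 = -130.8992°.
θ = atan2( sin Δλ · cos φ₂ , cos φ₁ · sin φ₂ − sin φ₁ · cos φ₂ · cos Δλ )
  = atan2(-0.64212, -0.03643) = -93.247° → normalised to [0°, 360°): 266.753°.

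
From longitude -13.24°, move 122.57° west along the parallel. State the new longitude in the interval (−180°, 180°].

-135.81°

Start at -13.24°; shift −122.57° → -135.81°.
-135.81° already lies in (−180°, 180°].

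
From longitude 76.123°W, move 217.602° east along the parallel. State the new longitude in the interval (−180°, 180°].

141.479°E

Start at -76.123°; shift +217.602° → +141.479°.
+141.479° already lies in (−180°, 180°].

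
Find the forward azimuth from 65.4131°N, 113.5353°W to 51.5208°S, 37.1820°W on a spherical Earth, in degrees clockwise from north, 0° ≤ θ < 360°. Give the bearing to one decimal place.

Δλ = -37.1820 − -113.5353 = 76.3533°.
θ = atan2( sin Δλ · cos φ₂ , cos φ₁ · sin φ₂ − sin φ₁ · cos φ₂ · cos Δλ )
  = atan2(0.60466, -0.45921) = 127.215° → normalised to [0°, 360°): 127.215°.

127.2°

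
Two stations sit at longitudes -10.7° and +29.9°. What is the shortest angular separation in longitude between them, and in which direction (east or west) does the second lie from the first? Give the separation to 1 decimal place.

Raw difference: 29.9 − -10.7 = 40.6°.
Normalise into (−180°, 180°]: 40.6° stays 40.6°.
Positive ⇒ the second point lies to the east; separation 40.6°.

40.6° east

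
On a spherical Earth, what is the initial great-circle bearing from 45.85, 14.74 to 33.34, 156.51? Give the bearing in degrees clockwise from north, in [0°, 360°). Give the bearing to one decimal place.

Δλ = 156.51 − 14.74 = 141.77°.
θ = atan2( sin Δλ · cos φ₂ , cos φ₁ · sin φ₂ − sin φ₁ · cos φ₂ · cos Δλ )
  = atan2(0.51698, 0.85370) = 31.198° → normalised to [0°, 360°): 31.198°.

31.2°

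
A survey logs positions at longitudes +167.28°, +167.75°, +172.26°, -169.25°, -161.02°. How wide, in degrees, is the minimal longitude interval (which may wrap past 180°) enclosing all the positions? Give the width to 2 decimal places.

31.70°

Sort the longitudes: -169.25°, -161.02°, +167.28°, +167.75°, +172.26°.
Eastward gaps between consecutive values (wrapping around): 8.23°, 328.30°, 0.47°, 4.51°, 18.49°.
Largest gap = 328.30° ⇒ minimal covering band is its complement: 360° − 328.30° = 31.70°.
Band runs from +167.28° eastward to -161.02°, crossing the antimeridian.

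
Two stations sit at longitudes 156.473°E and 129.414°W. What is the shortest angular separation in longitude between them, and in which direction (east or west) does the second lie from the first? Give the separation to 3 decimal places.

74.113° east

Raw difference: -129.414 − 156.473 = -285.887°.
Normalise into (−180°, 180°]: -285.887° + 360° = 74.113°.
Positive ⇒ the second point lies to the east; separation 74.113°.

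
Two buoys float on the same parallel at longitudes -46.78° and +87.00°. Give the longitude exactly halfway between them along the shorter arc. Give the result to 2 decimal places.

Signed shortest Δλ from -46.78° to +87.00° is +133.78°.
Midpoint longitude = -46.78° + (+133.78°)/2 = -46.78° + 66.89° = +20.11°.

+20.11°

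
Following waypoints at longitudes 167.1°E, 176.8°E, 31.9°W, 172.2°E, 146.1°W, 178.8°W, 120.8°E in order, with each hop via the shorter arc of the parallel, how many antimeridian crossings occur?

Leg 1: +167.1° → +176.8°, shortest Δλ = 9.7° (east) — does not cross 180°.
Leg 2: +176.8° → -31.9°, shortest Δλ = 151.3° (east) — crosses 180°.
Leg 3: -31.9° → +172.2°, shortest Δλ = -155.9° (west) — crosses 180°.
Leg 4: +172.2° → -146.1°, shortest Δλ = 41.7° (east) — crosses 180°.
Leg 5: -146.1° → -178.8°, shortest Δλ = -32.7° (west) — does not cross 180°.
Leg 6: -178.8° → +120.8°, shortest Δλ = -60.4° (west) — crosses 180°.
Total crossings: 4.

4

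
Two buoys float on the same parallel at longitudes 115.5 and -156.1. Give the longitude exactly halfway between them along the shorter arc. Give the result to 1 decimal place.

Signed shortest Δλ from +115.5° to -156.1° is +88.4°.
Midpoint longitude = +115.5° + (+88.4°)/2 = +115.5° + 44.2° = +159.7°.
(The naïve average (+115.5 + -156.1)/2 = -20.3° is on the wrong side of the globe.)

+159.7°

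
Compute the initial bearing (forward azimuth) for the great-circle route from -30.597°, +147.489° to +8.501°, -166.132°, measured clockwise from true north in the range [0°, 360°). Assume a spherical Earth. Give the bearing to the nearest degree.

Δλ = -166.132 − 147.489 = -313.621°; wrapped into (−180°, 180°]: 46.379°.
θ = atan2( sin Δλ · cos φ₂ , cos φ₁ · sin φ₂ − sin φ₁ · cos φ₂ · cos Δλ )
  = atan2(0.71597, 0.47454) = 56.464° → normalised to [0°, 360°): 56.464°.

56°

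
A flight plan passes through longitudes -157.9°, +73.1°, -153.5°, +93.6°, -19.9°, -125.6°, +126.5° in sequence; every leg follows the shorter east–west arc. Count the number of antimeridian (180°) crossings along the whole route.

4

Leg 1: -157.9° → +73.1°, shortest Δλ = -129.0° (west) — crosses 180°.
Leg 2: +73.1° → -153.5°, shortest Δλ = 133.4° (east) — crosses 180°.
Leg 3: -153.5° → +93.6°, shortest Δλ = -112.9° (west) — crosses 180°.
Leg 4: +93.6° → -19.9°, shortest Δλ = -113.5° (west) — does not cross 180°.
Leg 5: -19.9° → -125.6°, shortest Δλ = -105.7° (west) — does not cross 180°.
Leg 6: -125.6° → +126.5°, shortest Δλ = -107.9° (west) — crosses 180°.
Total crossings: 4.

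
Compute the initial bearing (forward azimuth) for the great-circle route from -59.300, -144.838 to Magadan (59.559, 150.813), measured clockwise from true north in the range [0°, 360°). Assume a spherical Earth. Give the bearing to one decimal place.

Δλ = 150.813 − -144.838 = 295.651°; wrapped into (−180°, 180°]: -64.349°.
θ = atan2( sin Δλ · cos φ₂ , cos φ₁ · sin φ₂ − sin φ₁ · cos φ₂ · cos Δλ )
  = atan2(-0.45672, 0.62875) = -35.994° → normalised to [0°, 360°): 324.006°.

324.0°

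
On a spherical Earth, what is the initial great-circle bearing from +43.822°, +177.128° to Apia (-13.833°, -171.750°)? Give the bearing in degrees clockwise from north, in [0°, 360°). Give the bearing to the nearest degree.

167°

Δλ = -171.750 − 177.128 = -348.878°; wrapped into (−180°, 180°]: 11.122°.
θ = atan2( sin Δλ · cos φ₂ , cos φ₁ · sin φ₂ − sin φ₁ · cos φ₂ · cos Δλ )
  = atan2(0.18730, -0.83221) = 167.316° → normalised to [0°, 360°): 167.316°.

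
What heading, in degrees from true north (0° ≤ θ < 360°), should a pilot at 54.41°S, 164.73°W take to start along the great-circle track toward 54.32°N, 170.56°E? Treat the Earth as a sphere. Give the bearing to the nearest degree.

345°

Δλ = 170.56 − -164.73 = 335.29°; wrapped into (−180°, 180°]: -24.71°.
θ = atan2( sin Δλ · cos φ₂ , cos φ₁ · sin φ₂ − sin φ₁ · cos φ₂ · cos Δλ )
  = atan2(-0.24382, 0.90361) = -15.100° → normalised to [0°, 360°): 344.900°.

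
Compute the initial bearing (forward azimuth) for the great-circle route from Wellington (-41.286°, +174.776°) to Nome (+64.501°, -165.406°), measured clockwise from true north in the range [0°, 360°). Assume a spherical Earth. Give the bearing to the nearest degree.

Δλ = -165.406 − 174.776 = -340.182°; wrapped into (−180°, 180°]: 19.818°.
θ = atan2( sin Δλ · cos φ₂ , cos φ₁ · sin φ₂ − sin φ₁ · cos φ₂ · cos Δλ )
  = atan2(0.14595, 0.94546) = 8.776° → normalised to [0°, 360°): 8.776°.

9°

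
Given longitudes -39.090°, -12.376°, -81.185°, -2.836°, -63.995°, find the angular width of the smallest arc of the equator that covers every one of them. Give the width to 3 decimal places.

78.349°

Sort the longitudes: -81.185°, -63.995°, -39.090°, -12.376°, -2.836°.
Eastward gaps between consecutive values (wrapping around): 17.190°, 24.905°, 26.714°, 9.540°, 281.651°.
Largest gap = 281.651° ⇒ minimal covering band is its complement: 360° − 281.651° = 78.349°.
Band runs from -81.185° eastward to -2.836°.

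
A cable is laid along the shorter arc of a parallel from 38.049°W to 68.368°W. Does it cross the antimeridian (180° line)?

No

Signed shortest Δλ = ((-68.368 − -38.049 + 180) mod 360) − 180 = -30.319°.
Going west by 30.319° from -38.049° reaches -68.368° without touching 180°.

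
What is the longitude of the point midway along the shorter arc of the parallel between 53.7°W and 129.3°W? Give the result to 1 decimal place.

Signed shortest Δλ from -53.7° to -129.3° is -75.6°.
Midpoint longitude = -53.7° + (-75.6°)/2 = -53.7° − 37.8° = -91.5°.

91.5°W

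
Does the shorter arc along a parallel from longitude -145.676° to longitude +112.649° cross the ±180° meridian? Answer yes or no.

Yes

Naïve |112.649 − -145.676| = 258.325° > 180°, so the shorter arc goes the other way round — across 180°.
Signed shortest Δλ = ((112.649 − -145.676 + 180) mod 360) − 180 = -101.675°.
Going west by 101.675° from -145.676° passes through 180° before reaching +112.649°.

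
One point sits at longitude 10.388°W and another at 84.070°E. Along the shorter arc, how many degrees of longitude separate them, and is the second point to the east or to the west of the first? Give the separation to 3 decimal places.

94.458° east

Raw difference: 84.070 − -10.388 = 94.458°.
Normalise into (−180°, 180°]: 94.458° stays 94.458°.
Positive ⇒ the second point lies to the east; separation 94.458°.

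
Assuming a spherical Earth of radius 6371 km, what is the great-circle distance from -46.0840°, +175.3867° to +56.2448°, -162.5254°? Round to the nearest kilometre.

11564 km

Δλ = -162.5254 − 175.3867 = -337.9121°; wrapped into (−180°, 180°]: 22.0879°.
Δφ = 56.2448 − -46.0840 = 102.3288°.
a = sin²(Δφ/2) + cos φ₁ · cos φ₂ · sin²(Δλ/2) = 0.620903.
c = 2·atan2(√a, √(1−a)) = 1.81502 rad → d = 6371·c ≈ 11563.51 km.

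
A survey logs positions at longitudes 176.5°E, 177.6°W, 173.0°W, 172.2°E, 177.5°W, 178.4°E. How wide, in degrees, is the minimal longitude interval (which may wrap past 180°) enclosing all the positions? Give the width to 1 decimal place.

14.8°

Sort the longitudes: -177.6°, -177.5°, -173.0°, +172.2°, +176.5°, +178.4°.
Eastward gaps between consecutive values (wrapping around): 0.1°, 4.5°, 345.2°, 4.3°, 1.9°, 4.0°.
Largest gap = 345.2° ⇒ minimal covering band is its complement: 360° − 345.2° = 14.8°.
Band runs from +172.2° eastward to -173.0°, crossing the antimeridian.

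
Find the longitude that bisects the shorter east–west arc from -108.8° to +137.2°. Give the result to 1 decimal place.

Signed shortest Δλ from -108.8° to +137.2° is -114.0°.
Midpoint longitude = -108.8° + (-114.0°)/2 = -108.8° − 57.0° = -165.8°.
(The naïve average (-108.8 + +137.2)/2 = 14.2° is on the wrong side of the globe.)

-165.8°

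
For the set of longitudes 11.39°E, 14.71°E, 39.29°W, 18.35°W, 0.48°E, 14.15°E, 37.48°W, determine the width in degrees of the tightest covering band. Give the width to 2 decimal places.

54.00°

Sort the longitudes: -39.29°, -37.48°, -18.35°, +0.48°, +11.39°, +14.15°, +14.71°.
Eastward gaps between consecutive values (wrapping around): 1.81°, 19.13°, 18.83°, 10.91°, 2.76°, 0.56°, 306.00°.
Largest gap = 306.00° ⇒ minimal covering band is its complement: 360° − 306.00° = 54.00°.
Band runs from -39.29° eastward to +14.71°.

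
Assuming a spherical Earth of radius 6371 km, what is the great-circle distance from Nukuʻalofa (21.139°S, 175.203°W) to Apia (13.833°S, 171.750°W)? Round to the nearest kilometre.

891 km

Δλ = -171.750 − -175.203 = 3.453°.
Δφ = -13.833 − -21.139 = 7.306°.
a = sin²(Δφ/2) + cos φ₁ · cos φ₂ · sin²(Δλ/2) = 0.004882.
c = 2·atan2(√a, √(1−a)) = 0.13985 rad → d = 6371·c ≈ 890.98 km.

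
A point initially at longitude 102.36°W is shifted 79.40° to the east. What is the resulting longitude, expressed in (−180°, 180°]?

22.96°W

Start at -102.36°; shift +79.40° → -22.96°.
-22.96° already lies in (−180°, 180°].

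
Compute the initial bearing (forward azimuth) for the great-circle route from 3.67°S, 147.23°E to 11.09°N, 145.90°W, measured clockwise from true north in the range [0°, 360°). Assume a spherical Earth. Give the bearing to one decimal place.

76.5°

Δλ = -145.90 − 147.23 = -293.13°; wrapped into (−180°, 180°]: 66.87°.
θ = atan2( sin Δλ · cos φ₂ , cos φ₁ · sin φ₂ − sin φ₁ · cos φ₂ · cos Δλ )
  = atan2(0.90244, 0.21663) = 76.502° → normalised to [0°, 360°): 76.502°.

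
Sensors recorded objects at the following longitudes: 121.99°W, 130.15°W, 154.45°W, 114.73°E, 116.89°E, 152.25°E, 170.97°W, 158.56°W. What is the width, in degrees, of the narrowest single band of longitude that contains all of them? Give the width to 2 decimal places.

123.28°

Sort the longitudes: -170.97°, -158.56°, -154.45°, -130.15°, -121.99°, +114.73°, +116.89°, +152.25°.
Eastward gaps between consecutive values (wrapping around): 12.41°, 4.11°, 24.30°, 8.16°, 236.72°, 2.16°, 35.36°, 36.78°.
Largest gap = 236.72° ⇒ minimal covering band is its complement: 360° − 236.72° = 123.28°.
Band runs from +114.73° eastward to -121.99°, crossing the antimeridian.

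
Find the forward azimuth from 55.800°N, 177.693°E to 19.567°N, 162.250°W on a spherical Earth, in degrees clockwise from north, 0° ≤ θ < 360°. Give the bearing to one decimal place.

Δλ = -162.250 − 177.693 = -339.943°; wrapped into (−180°, 180°]: 20.057°.
θ = atan2( sin Δλ · cos φ₂ , cos φ₁ · sin φ₂ − sin φ₁ · cos φ₂ · cos Δλ )
  = atan2(0.32315, -0.54381) = 149.280° → normalised to [0°, 360°): 149.280°.

149.3°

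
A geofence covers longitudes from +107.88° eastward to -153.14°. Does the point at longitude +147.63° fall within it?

Yes

Band width going east from +107.88° to -153.14°: ((-153.14 − 107.88) mod 360) = 98.98°.
Offset of +147.63° east of the west edge: ((147.63 − 107.88) mod 360) = 39.75°.
39.75° ≤ 98.98° ⇒ inside.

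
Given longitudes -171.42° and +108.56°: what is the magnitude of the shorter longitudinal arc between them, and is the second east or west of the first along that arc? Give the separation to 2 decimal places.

80.02° west

Raw difference: 108.56 − -171.42 = 279.98°.
Normalise into (−180°, 180°]: 279.98° − 360° = -80.02°.
Negative ⇒ the second point lies to the west; separation 80.02°.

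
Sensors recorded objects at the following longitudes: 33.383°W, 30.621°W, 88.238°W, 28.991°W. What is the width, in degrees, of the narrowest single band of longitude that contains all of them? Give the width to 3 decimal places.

59.247°

Sort the longitudes: -88.238°, -33.383°, -30.621°, -28.991°.
Eastward gaps between consecutive values (wrapping around): 54.855°, 2.762°, 1.630°, 300.753°.
Largest gap = 300.753° ⇒ minimal covering band is its complement: 360° − 300.753° = 59.247°.
Band runs from -88.238° eastward to -28.991°.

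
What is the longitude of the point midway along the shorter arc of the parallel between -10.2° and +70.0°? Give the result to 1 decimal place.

+29.9°

Signed shortest Δλ from -10.2° to +70.0° is +80.2°.
Midpoint longitude = -10.2° + (+80.2°)/2 = -10.2° + 40.1° = +29.9°.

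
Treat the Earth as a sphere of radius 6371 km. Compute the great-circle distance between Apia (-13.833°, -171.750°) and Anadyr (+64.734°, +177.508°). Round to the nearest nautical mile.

4743 nmi

Δλ = 177.508 − -171.750 = 349.258°; wrapped into (−180°, 180°]: -10.742°.
Δφ = 64.734 − -13.833 = 78.567°.
a = sin²(Δφ/2) + cos φ₁ · cos φ₂ · sin²(Δλ/2) = 0.404520.
c = 2·atan2(√a, √(1−a)) = 1.37866 rad → d = 6371·c ≈ 8783.42 km ≈ 4742.67 nmi.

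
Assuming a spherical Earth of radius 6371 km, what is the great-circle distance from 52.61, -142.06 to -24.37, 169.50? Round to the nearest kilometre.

Δλ = 169.50 − -142.06 = 311.56°; wrapped into (−180°, 180°]: -48.44°.
Δφ = -24.37 − 52.61 = -76.98°.
a = sin²(Δφ/2) + cos φ₁ · cos φ₂ · sin²(Δλ/2) = 0.480445.
c = 2·atan2(√a, √(1−a)) = 1.53168 rad → d = 6371·c ≈ 9758.32 km.

9758 km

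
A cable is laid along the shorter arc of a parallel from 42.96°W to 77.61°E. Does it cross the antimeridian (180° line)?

Signed shortest Δλ = ((77.61 − -42.96 + 180) mod 360) − 180 = 120.57°.
Going east by 120.57° from -42.96° reaches +77.61° without touching 180°.

No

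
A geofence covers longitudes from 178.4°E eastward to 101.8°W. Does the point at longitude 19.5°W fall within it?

No

Band width going east from +178.4° to -101.8°: ((-101.8 − 178.4) mod 360) = 79.8°.
Offset of -19.5° east of the west edge: ((-19.5 − 178.4) mod 360) = 162.1°.
162.1° > 79.8° ⇒ outside.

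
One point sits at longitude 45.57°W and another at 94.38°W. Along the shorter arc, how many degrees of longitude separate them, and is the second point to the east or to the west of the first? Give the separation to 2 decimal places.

48.81° west

Raw difference: -94.38 − -45.57 = -48.81°.
Normalise into (−180°, 180°]: -48.81° stays -48.81°.
Negative ⇒ the second point lies to the west; separation 48.81°.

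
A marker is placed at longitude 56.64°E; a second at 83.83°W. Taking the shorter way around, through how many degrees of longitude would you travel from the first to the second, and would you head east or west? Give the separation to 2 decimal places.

140.47° west

Raw difference: -83.83 − 56.64 = -140.47°.
Normalise into (−180°, 180°]: -140.47° stays -140.47°.
Negative ⇒ the second point lies to the west; separation 140.47°.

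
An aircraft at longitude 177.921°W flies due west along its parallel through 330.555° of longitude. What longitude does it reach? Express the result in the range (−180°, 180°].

Start at -177.921°; shift −330.555° → -508.476°.
-508.476° lies outside (−180°, 180°]; add 360° → -148.476°.

148.476°W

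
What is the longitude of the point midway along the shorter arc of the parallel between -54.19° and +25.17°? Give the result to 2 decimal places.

Signed shortest Δλ from -54.19° to +25.17° is +79.36°.
Midpoint longitude = -54.19° + (+79.36°)/2 = -54.19° + 39.68° = -14.51°.

-14.51°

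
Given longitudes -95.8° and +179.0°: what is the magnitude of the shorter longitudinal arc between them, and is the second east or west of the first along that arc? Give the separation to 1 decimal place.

Raw difference: 179.0 − -95.8 = 274.8°.
Normalise into (−180°, 180°]: 274.8° − 360° = -85.2°.
Negative ⇒ the second point lies to the west; separation 85.2°.

85.2° west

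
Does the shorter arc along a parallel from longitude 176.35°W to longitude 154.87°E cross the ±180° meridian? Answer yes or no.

Naïve |154.87 − -176.35| = 331.22° > 180°, so the shorter arc goes the other way round — across 180°.
Signed shortest Δλ = ((154.87 − -176.35 + 180) mod 360) − 180 = -28.78°.
Going west by 28.78° from -176.35° passes through 180° before reaching +154.87°.

Yes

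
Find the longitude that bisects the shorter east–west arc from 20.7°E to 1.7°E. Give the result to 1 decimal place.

Signed shortest Δλ from +20.7° to +1.7° is -19.0°.
Midpoint longitude = +20.7° + (-19.0°)/2 = +20.7° − 9.5° = +11.2°.

11.2°E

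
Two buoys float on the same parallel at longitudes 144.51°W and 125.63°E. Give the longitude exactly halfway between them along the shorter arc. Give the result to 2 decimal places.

170.56°E

Signed shortest Δλ from -144.51° to +125.63° is -89.86°.
Midpoint longitude = -144.51° + (-89.86°)/2 = -144.51° − 44.93° = -189.44°.
Normalise into (−180°, 180°]: +170.56°.
(The naïve average (-144.51 + +125.63)/2 = -9.44° is on the wrong side of the globe.)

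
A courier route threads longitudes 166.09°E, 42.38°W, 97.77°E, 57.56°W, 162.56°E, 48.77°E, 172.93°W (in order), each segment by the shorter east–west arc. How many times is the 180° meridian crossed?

Leg 1: +166.09° → -42.38°, shortest Δλ = 151.53° (east) — crosses 180°.
Leg 2: -42.38° → +97.77°, shortest Δλ = 140.15° (east) — does not cross 180°.
Leg 3: +97.77° → -57.56°, shortest Δλ = -155.33° (west) — does not cross 180°.
Leg 4: -57.56° → +162.56°, shortest Δλ = -139.88° (west) — crosses 180°.
Leg 5: +162.56° → +48.77°, shortest Δλ = -113.79° (west) — does not cross 180°.
Leg 6: +48.77° → -172.93°, shortest Δλ = 138.3° (east) — crosses 180°.
Total crossings: 3.

3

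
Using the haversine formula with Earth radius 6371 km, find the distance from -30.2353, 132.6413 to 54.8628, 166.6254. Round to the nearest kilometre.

10004 km

Δλ = 166.6254 − 132.6413 = 33.9841°.
Δφ = 54.8628 − -30.2353 = 85.0981°.
a = sin²(Δφ/2) + cos φ₁ · cos φ₂ · sin²(Δλ/2) = 0.499741.
c = 2·atan2(√a, √(1−a)) = 1.57028 rad → d = 6371·c ≈ 10004.25 km.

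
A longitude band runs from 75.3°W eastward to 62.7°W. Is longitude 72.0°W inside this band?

Band width going east from -75.3° to -62.7°: ((-62.7 − -75.3) mod 360) = 12.6°.
Offset of -72.0° east of the west edge: ((-72.0 − -75.3) mod 360) = 3.3°.
3.3° ≤ 12.6° ⇒ inside.

Yes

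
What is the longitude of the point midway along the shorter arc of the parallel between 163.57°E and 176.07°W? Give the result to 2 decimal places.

173.75°E

Signed shortest Δλ from +163.57° to -176.07° is +20.36°.
Midpoint longitude = +163.57° + (+20.36°)/2 = +163.57° + 10.18° = +173.75°.
(The naïve average (+163.57 + -176.07)/2 = -6.25° is on the wrong side of the globe.)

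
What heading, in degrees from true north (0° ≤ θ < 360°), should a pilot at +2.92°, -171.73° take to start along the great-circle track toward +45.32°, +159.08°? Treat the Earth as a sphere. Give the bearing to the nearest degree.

333°

Δλ = 159.08 − -171.73 = 330.81°; wrapped into (−180°, 180°]: -29.19°.
θ = atan2( sin Δλ · cos φ₂ , cos φ₁ · sin φ₂ − sin φ₁ · cos φ₂ · cos Δλ )
  = atan2(-0.34293, 0.67885) = -26.801° → normalised to [0°, 360°): 333.199°.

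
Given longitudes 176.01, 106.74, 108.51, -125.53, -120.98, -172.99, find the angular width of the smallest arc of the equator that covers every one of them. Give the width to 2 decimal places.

132.28°

Sort the longitudes: -172.99°, -125.53°, -120.98°, +106.74°, +108.51°, +176.01°.
Eastward gaps between consecutive values (wrapping around): 47.46°, 4.55°, 227.72°, 1.77°, 67.50°, 11.00°.
Largest gap = 227.72° ⇒ minimal covering band is its complement: 360° − 227.72° = 132.28°.
Band runs from +106.74° eastward to -120.98°, crossing the antimeridian.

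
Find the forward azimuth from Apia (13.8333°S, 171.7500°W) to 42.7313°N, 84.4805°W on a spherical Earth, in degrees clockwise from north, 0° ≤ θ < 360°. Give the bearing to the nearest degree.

Δλ = -84.4805 − -171.7500 = 87.2695°.
θ = atan2( sin Δλ · cos φ₂ , cos φ₁ · sin φ₂ − sin φ₁ · cos φ₂ · cos Δλ )
  = atan2(0.73371, 0.66725) = 47.716° → normalised to [0°, 360°): 47.716°.

48°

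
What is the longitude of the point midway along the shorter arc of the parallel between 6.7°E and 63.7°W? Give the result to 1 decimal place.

Signed shortest Δλ from +6.7° to -63.7° is -70.4°.
Midpoint longitude = +6.7° + (-70.4°)/2 = +6.7° − 35.2° = -28.5°.

28.5°W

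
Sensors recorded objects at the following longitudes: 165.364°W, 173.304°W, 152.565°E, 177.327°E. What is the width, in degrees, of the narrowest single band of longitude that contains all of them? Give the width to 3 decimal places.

Sort the longitudes: -173.304°, -165.364°, +152.565°, +177.327°.
Eastward gaps between consecutive values (wrapping around): 7.940°, 317.929°, 24.762°, 9.369°.
Largest gap = 317.929° ⇒ minimal covering band is its complement: 360° − 317.929° = 42.071°.
Band runs from +152.565° eastward to -165.364°, crossing the antimeridian.

42.071°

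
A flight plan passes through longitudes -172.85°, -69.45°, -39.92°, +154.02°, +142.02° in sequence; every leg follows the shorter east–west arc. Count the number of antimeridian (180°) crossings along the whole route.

Leg 1: -172.85° → -69.45°, shortest Δλ = 103.4° (east) — does not cross 180°.
Leg 2: -69.45° → -39.92°, shortest Δλ = 29.53° (east) — does not cross 180°.
Leg 3: -39.92° → +154.02°, shortest Δλ = -166.06° (west) — crosses 180°.
Leg 4: +154.02° → +142.02°, shortest Δλ = -12.0° (west) — does not cross 180°.
Total crossings: 1.

1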